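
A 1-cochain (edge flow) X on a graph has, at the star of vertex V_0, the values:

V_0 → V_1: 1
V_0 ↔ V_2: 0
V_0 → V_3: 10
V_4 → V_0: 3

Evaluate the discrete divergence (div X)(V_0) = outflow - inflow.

Divergence = sum of outgoing flows = 1 + 0 + 10 + (-3) = 8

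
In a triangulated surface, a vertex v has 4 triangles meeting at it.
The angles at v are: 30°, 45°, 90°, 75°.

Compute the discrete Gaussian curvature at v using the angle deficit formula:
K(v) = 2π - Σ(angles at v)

Sum of angles = 240°. K = 360° - 240° = 120°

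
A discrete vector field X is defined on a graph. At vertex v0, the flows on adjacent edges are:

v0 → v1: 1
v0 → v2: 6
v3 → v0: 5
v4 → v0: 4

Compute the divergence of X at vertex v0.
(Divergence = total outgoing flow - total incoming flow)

Divergence = sum of outgoing flows = 1 + 6 + (-5) + (-4) = -2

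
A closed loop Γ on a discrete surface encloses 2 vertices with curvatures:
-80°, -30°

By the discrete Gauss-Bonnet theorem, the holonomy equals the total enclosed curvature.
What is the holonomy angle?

Holonomy = total enclosed curvature = (-80°) + (-30°) = -110°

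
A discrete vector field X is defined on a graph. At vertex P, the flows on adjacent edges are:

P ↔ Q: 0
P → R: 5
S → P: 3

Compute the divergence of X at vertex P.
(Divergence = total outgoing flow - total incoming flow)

Divergence = sum of outgoing flows = 0 + 5 + (-3) = 2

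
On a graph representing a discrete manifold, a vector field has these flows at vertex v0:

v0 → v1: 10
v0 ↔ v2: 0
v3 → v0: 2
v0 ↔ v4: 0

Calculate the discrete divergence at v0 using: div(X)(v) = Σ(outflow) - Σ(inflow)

Divergence = sum of outgoing flows = 10 + 0 + (-2) + 0 = 8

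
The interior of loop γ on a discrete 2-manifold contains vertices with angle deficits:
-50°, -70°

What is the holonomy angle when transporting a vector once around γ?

Holonomy = total enclosed curvature = (-50°) + (-70°) = -120°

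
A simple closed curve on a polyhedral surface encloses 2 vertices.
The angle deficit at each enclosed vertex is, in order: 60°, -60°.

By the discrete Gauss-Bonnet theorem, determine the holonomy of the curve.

Holonomy = total enclosed curvature = 60° + (-60°) = 0°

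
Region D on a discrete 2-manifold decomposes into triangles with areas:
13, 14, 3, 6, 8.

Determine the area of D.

13 + 14 + 3 + 6 + 8 = 44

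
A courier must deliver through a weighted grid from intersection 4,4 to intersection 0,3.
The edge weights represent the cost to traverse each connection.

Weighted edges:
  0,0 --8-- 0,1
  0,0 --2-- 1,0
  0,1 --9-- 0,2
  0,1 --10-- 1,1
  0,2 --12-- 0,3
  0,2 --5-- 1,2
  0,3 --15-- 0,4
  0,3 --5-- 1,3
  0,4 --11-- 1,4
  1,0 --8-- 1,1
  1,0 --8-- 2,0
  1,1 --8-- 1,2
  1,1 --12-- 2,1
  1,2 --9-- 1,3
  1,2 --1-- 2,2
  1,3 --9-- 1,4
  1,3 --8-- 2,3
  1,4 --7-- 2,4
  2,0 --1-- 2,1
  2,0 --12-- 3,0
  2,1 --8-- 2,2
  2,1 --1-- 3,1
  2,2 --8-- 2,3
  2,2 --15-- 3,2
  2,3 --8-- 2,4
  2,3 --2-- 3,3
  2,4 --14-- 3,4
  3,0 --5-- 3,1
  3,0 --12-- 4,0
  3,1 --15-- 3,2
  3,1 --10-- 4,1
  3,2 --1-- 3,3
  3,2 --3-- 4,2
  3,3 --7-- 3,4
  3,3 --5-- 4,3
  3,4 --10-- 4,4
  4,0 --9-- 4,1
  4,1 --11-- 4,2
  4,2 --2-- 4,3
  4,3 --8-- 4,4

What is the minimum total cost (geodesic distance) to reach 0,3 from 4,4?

Shortest path: 4,4 → 4,3 → 3,3 → 2,3 → 1,3 → 0,3, total weight = 28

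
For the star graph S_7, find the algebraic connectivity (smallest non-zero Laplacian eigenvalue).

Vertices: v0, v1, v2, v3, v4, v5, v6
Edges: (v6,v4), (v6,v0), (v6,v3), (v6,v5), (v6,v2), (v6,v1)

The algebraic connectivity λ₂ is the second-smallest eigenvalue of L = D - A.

The star S_7 is the complete bipartite graph K_{1,6} (one hub of degree 6, 6 leaves of degree 1). The Laplacian spectrum of K_{p,q} is 0, p (multiplicity q−1), q (multiplicity p−1), p+q. With p = 1, q = 6: 0 once, 1 with multiplicity 5, and 7 once. (Check: trace L = sum of degrees = 12 = 5·1 + 7.)
Laplacian eigenvalues: [0.0, 1.0, 1.0, 1.0, 1.0, 1.0, 7.0]. Algebraic connectivity (smallest non-zero eigenvalue) = 1.0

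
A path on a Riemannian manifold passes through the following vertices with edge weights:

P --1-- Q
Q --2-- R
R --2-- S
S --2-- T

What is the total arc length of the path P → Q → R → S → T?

Arc length = 1 + 2 + 2 + 2 = 7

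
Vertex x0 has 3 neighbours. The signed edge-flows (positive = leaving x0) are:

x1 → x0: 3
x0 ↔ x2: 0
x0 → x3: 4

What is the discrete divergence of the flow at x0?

Divergence = sum of outgoing flows = (-3) + 0 + 4 = 1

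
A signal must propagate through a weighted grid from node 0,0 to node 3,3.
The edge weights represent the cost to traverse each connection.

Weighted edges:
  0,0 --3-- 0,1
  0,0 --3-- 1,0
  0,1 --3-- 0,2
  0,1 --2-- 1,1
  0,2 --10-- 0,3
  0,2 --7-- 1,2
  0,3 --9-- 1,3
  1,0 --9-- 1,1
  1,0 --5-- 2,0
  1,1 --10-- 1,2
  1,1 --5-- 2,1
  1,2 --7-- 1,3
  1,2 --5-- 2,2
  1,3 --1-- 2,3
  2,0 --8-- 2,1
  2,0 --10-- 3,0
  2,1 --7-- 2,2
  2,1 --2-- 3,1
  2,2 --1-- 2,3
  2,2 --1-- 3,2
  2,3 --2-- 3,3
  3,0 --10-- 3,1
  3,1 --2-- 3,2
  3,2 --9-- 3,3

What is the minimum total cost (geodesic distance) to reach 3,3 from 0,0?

Shortest path: 0,0 → 0,1 → 1,1 → 2,1 → 3,1 → 3,2 → 2,2 → 2,3 → 3,3, total weight = 18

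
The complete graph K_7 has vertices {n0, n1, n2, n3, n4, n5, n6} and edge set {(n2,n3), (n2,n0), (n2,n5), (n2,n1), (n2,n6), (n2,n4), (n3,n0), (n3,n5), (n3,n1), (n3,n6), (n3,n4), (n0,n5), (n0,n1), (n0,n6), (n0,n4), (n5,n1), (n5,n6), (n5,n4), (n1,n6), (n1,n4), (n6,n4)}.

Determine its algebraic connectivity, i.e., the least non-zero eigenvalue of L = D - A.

For the complete graph K_n, L = nI − J (J = all-ones matrix). J has eigenvalues n (once, eigenvector 𝟙) and 0 (multiplicity n−1), so L has eigenvalues 0 (once) and n (multiplicity n−1). Here n = 7: eigenvalue 0 once and 7 with multiplicity 6.
Laplacian eigenvalues: [0.0, 7.0, 7.0, 7.0, 7.0, 7.0, 7.0]. Algebraic connectivity (smallest non-zero eigenvalue) = 7.0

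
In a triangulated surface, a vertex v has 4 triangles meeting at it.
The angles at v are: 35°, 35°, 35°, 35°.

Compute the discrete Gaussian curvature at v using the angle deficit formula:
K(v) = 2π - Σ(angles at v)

Sum of angles = 140°. K = 360° - 140° = 220° = 11π/9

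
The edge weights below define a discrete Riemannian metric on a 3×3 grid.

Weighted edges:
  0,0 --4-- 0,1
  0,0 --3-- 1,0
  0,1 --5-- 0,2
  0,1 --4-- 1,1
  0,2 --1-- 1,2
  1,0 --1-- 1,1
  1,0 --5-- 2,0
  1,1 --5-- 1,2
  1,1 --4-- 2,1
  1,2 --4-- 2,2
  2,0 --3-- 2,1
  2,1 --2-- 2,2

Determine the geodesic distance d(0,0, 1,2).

Shortest path: 0,0 → 1,0 → 1,1 → 1,2, total weight = 9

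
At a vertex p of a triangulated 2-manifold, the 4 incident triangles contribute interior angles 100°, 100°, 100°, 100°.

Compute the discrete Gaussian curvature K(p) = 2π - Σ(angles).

Sum of angles = 400°. K = 360° - 400° = -40° = -2π/9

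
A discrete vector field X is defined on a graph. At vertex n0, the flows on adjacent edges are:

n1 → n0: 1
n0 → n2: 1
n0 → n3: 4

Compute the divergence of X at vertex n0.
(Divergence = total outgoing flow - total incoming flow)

Divergence = sum of outgoing flows = (-1) + 1 + 4 = 4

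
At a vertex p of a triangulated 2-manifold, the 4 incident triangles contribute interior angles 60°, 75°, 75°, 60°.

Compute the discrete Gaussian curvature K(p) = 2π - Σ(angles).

Sum of angles = 270°. K = 360° - 270° = 90°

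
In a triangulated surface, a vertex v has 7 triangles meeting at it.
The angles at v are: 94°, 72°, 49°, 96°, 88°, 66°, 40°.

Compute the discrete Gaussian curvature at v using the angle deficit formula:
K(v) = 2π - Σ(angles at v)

Sum of angles = 505°. K = 360° - 505° = -145° = -29π/36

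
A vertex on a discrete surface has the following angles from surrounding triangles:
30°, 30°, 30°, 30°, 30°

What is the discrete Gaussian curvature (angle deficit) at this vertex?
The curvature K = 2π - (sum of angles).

Sum of angles = 150°. K = 360° - 150° = 210° = 7π/6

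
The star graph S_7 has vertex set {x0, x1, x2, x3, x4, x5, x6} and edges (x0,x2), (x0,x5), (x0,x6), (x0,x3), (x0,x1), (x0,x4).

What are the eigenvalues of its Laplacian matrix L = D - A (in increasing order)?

The star S_7 is the complete bipartite graph K_{1,6} (one hub of degree 6, 6 leaves of degree 1). The Laplacian spectrum of K_{p,q} is 0, p (multiplicity q−1), q (multiplicity p−1), p+q. With p = 1, q = 6: 0 once, 1 with multiplicity 5, and 7 once. (Check: trace L = sum of degrees = 12 = 5·1 + 7.)
Laplacian eigenvalues (increasing order): [0.0, 1.0, 1.0, 1.0, 1.0, 1.0, 7.0]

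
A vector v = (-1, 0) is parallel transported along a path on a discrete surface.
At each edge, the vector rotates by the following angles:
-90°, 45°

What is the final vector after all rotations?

Total rotation: (-90°) + 45° = -45°. Final vector: (-0.7071, 0.7071)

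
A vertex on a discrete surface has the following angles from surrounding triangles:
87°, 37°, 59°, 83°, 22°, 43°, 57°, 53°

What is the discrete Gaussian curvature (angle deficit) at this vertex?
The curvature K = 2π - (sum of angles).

Sum of angles = 441°. K = 360° - 441° = -81° = -9π/20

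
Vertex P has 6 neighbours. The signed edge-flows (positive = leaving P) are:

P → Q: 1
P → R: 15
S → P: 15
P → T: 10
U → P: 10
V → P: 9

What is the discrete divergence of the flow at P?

Divergence = sum of outgoing flows = 1 + 15 + (-15) + 10 + (-10) + (-9) = -8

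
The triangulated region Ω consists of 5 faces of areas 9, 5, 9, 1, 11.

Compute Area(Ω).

9 + 5 + 9 + 1 + 11 = 35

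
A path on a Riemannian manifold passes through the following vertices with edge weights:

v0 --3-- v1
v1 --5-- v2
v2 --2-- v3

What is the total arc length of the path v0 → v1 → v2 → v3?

Arc length = 3 + 5 + 2 = 10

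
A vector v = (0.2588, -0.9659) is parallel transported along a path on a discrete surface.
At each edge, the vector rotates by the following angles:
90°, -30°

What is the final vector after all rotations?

Total rotation: 90° + (-30°) = 60°. Final vector: (0.9659, -0.2588)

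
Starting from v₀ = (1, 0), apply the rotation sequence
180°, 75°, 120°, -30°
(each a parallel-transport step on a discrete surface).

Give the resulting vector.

Total rotation: 180° + 75° + 120° + (-30°) = 345° ≡ -15° (mod 360°). Final vector: (0.9659, -0.2588)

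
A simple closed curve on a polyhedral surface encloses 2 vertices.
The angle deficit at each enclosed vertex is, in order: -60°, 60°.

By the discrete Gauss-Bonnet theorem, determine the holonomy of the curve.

Holonomy = total enclosed curvature = (-60°) + 60° = 0°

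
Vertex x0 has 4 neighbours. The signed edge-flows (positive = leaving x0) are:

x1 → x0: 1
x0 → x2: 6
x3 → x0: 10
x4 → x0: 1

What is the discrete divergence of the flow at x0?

Divergence = sum of outgoing flows = (-1) + 6 + (-10) + (-1) = -6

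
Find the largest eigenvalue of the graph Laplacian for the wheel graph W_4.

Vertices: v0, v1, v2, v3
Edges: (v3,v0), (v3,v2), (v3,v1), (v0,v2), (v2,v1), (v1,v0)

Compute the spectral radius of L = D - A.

The wheel W_4 is the join K_1 ∨ C_3 (a hub joined to every vertex of a cycle of length 3). For a join G ∨ H (G on p vertices, H on q vertices) the Laplacian spectrum is 0, p+q, the eigenvalues of L(G) other than one 0 each shifted by +q, and the eigenvalues of L(H) other than one 0 each shifted by +p. With G = K_1 (p = 1, nothing left after dropping its 0) and H = C_3 (q = 3, eigenvalues 2 − 2cos(2πk/3), k = 0, …, 2; drop k = 0), the spectrum of W_4 is 0, 4, and 1 + (2 − 2cos(2πk/3)) = 3 − 2cos(2πk/3) for k = 1, …, 2:
k=1: 3 − 2cos(2π/3) = 4.0; k=2: 3 − 2cos(4π/3) = 4.0.
Laplacian eigenvalues: [0.0, 4.0, 4.0, 4.0]. Largest eigenvalue (spectral radius) = 4.0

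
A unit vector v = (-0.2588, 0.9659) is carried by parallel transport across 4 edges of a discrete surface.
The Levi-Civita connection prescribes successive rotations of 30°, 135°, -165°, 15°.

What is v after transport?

Total rotation: 30° + 135° + (-165°) + 15° = 15°. Final vector: (-0.5000, 0.8660)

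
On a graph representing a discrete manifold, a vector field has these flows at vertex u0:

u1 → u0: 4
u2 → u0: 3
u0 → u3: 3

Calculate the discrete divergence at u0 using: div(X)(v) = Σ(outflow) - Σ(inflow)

Divergence = sum of outgoing flows = (-4) + (-3) + 3 = -4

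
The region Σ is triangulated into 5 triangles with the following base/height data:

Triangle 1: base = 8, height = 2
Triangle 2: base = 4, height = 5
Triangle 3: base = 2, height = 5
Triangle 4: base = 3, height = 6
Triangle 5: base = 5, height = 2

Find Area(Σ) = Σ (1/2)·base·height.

(1/2)×8×2 + (1/2)×4×5 + (1/2)×2×5 + (1/2)×3×6 + (1/2)×5×2 = 37.0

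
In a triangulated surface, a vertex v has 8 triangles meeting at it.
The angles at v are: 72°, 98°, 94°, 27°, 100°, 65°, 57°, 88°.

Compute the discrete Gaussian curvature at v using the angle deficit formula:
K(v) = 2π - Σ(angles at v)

Sum of angles = 601°. K = 360° - 601° = -241° = -241π/180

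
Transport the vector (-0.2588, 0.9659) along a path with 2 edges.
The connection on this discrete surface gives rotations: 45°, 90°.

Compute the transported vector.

Total rotation: 45° + 90° = 135°. Final vector: (-0.5000, -0.8660)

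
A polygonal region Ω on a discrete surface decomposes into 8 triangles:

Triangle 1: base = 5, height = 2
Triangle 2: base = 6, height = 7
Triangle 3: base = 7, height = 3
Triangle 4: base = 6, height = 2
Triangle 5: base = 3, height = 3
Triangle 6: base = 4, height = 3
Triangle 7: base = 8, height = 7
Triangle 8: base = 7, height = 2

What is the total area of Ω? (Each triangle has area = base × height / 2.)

(1/2)×5×2 + (1/2)×6×7 + (1/2)×7×3 + (1/2)×6×2 + (1/2)×3×3 + (1/2)×4×3 + (1/2)×8×7 + (1/2)×7×2 = 88.0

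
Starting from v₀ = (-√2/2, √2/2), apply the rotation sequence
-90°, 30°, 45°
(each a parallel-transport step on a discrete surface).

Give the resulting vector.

Total rotation: (-90°) + 30° + 45° = -15°. Final vector: (-0.5000, 0.8660)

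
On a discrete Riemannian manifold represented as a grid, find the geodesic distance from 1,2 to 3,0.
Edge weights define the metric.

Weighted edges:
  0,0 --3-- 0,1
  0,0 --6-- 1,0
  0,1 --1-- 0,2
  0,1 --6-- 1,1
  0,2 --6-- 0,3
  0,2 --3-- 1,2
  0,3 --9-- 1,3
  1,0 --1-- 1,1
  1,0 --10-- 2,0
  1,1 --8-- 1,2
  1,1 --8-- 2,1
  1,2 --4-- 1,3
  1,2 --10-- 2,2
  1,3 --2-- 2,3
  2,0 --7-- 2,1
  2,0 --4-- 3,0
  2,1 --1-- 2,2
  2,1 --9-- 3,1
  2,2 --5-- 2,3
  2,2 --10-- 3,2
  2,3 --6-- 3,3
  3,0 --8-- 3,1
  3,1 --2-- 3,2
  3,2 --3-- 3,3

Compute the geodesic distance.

Shortest path: 1,2 → 2,2 → 2,1 → 2,0 → 3,0, total weight = 22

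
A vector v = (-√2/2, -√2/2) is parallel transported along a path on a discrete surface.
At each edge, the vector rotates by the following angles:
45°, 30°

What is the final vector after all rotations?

Total rotation: 45° + 30° = 75°. Final vector: (0.5000, -0.8660)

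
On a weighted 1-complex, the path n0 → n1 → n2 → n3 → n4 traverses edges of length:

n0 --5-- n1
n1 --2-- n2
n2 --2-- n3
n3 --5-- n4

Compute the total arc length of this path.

Arc length = 5 + 2 + 2 + 5 = 14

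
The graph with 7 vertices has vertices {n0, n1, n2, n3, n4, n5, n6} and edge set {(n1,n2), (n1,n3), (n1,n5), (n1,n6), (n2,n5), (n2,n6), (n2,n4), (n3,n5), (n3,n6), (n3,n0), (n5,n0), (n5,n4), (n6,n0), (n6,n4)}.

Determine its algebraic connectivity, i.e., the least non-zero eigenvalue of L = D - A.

Degrees: deg(n0) = 3, deg(n1) = 4, deg(n2) = 4, deg(n3) = 4, deg(n4) = 3, deg(n5) = 5, deg(n6) = 5.
L = D − A with rows/columns ordered (n0, n1, n2, n3, n4, n5, n6):
  [ 3,  0,  0, -1,  0, -1, -1]
  [ 0,  4, -1, -1,  0, -1, -1]
  [ 0, -1,  4,  0, -1, -1, -1]
  [-1, -1,  0,  4,  0, -1, -1]
  [ 0,  0, -1,  0,  3, -1, -1]
  [-1, -1, -1, -1, -1,  5,  0]
  [-1, -1, -1, -1, -1,  0,  5]
Characteristic polynomial: det(λI − L) = λ(λ² − 7λ + 11)(λ² − 9λ + 19)(λ − 5)(λ − 7).
Roots: λ = 0; (λ² − 7λ + 11) = 0 ⇒ λ = (7 ± √5)/2 ≈ 2.382, 4.618; (λ² − 9λ + 19) = 0 ⇒ λ = (9 ± √5)/2 ≈ 3.382, 5.618; (λ − 5) = 0 ⇒ λ = 5; (λ − 7) = 0 ⇒ λ = 7.
(Check: the roots sum (with multiplicity) to 28, matching trace L = Σdeg = 2·14 = 28.)
Laplacian eigenvalues: [0.0, 2.382, 3.382, 4.618, 5.0, 5.618, 7.0]. Algebraic connectivity (smallest non-zero eigenvalue) = 2.382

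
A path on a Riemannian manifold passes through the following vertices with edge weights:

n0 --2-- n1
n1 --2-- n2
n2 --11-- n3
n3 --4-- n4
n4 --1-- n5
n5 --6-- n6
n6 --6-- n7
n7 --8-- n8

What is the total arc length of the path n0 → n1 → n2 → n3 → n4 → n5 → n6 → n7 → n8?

Arc length = 2 + 2 + 11 + 4 + 1 + 6 + 6 + 8 = 40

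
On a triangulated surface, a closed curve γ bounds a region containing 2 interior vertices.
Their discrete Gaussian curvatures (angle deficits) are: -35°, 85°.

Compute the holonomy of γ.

Holonomy = total enclosed curvature = (-35°) + 85° = 50°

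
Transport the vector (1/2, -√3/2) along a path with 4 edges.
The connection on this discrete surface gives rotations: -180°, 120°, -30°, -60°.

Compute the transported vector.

Total rotation: (-180°) + 120° + (-30°) + (-60°) = -150°. Final vector: (-0.8660, 0.5000)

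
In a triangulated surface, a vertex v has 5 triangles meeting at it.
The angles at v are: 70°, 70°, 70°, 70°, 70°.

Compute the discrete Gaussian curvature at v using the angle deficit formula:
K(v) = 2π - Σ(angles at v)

Sum of angles = 350°. K = 360° - 350° = 10° = π/18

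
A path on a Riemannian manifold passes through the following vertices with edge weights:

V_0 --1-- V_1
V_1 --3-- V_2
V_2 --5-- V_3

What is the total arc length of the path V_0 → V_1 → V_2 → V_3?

Arc length = 1 + 3 + 5 = 9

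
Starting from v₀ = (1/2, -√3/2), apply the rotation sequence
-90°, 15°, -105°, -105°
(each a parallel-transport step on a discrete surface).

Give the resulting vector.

Total rotation: (-90°) + 15° + (-105°) + (-105°) = -285° ≡ 75° (mod 360°). Final vector: (0.9659, 0.2588)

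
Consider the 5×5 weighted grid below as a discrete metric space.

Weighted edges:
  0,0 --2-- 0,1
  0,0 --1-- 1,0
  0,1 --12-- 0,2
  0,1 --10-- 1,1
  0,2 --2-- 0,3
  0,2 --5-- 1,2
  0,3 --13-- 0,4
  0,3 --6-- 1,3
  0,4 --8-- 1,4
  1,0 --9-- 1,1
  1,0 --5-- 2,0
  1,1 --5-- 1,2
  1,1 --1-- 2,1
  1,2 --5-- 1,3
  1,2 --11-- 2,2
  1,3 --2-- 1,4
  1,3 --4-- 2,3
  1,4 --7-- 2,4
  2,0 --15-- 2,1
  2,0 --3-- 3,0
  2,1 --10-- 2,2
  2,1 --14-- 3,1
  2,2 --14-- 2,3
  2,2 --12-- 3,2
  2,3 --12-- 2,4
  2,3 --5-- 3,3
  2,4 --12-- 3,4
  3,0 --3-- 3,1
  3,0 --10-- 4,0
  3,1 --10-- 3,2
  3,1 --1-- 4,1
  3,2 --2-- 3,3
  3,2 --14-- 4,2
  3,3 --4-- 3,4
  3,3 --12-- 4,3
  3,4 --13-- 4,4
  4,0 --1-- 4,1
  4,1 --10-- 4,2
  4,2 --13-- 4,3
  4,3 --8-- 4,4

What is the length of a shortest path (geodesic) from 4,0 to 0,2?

Shortest path: 4,0 → 4,1 → 3,1 → 2,1 → 1,1 → 1,2 → 0,2, total weight = 27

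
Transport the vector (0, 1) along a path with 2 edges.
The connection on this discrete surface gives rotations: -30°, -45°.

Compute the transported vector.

Total rotation: (-30°) + (-45°) = -75°. Final vector: (0.9659, 0.2588)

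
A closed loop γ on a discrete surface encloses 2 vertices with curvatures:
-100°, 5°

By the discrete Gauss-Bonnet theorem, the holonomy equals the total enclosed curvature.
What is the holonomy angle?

Holonomy = total enclosed curvature = (-100°) + 5° = -95°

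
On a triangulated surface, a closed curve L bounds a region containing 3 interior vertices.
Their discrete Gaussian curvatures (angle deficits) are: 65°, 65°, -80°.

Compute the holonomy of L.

Holonomy = total enclosed curvature = 65° + 65° + (-80°) = 50°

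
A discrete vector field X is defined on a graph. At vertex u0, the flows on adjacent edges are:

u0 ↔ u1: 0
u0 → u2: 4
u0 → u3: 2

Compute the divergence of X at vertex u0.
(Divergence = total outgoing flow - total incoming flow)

Divergence = sum of outgoing flows = 0 + 4 + 2 = 6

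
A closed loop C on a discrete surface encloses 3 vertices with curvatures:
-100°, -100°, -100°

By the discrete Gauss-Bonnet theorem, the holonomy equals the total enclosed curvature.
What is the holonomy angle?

Holonomy = total enclosed curvature = (-100°) + (-100°) + (-100°) = -300°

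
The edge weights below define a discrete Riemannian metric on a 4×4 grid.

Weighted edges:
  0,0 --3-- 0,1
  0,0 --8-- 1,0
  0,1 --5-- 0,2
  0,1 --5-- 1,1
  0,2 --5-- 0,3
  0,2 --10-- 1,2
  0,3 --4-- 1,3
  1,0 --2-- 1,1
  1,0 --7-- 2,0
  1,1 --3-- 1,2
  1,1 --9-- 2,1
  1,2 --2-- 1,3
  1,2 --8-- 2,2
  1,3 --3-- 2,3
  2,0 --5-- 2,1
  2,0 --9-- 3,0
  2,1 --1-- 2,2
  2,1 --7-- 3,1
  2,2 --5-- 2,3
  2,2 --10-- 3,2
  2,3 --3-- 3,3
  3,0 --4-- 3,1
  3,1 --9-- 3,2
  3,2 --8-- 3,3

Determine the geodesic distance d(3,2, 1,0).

Shortest path: 3,2 → 3,3 → 2,3 → 1,3 → 1,2 → 1,1 → 1,0, total weight = 21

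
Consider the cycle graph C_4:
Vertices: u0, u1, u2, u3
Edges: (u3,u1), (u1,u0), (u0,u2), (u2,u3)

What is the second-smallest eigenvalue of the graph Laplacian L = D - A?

The cycle graph C_n has Laplacian eigenvalues λ_k = 2 − 2cos(2πk/n), k = 0, 1, …, n−1. Here n = 4:
k=0: 2 − 2cos(0) = 0.0; k=1: 2 − 2cos(π/2) = 2.0; k=2: 2 − 2cos(π) = 4.0; k=3: 2 − 2cos(3π/2) = 2.0.
Laplacian eigenvalues: [0.0, 2.0, 2.0, 4.0]. Algebraic connectivity (smallest non-zero eigenvalue) = 2.0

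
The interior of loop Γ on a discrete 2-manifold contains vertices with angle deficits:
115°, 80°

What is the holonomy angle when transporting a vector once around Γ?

Holonomy = total enclosed curvature = 115° + 80° = 195°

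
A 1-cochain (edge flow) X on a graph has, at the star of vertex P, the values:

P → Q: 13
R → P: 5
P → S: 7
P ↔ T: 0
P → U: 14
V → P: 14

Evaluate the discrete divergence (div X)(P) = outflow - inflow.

Divergence = sum of outgoing flows = 13 + (-5) + 7 + 0 + 14 + (-14) = 15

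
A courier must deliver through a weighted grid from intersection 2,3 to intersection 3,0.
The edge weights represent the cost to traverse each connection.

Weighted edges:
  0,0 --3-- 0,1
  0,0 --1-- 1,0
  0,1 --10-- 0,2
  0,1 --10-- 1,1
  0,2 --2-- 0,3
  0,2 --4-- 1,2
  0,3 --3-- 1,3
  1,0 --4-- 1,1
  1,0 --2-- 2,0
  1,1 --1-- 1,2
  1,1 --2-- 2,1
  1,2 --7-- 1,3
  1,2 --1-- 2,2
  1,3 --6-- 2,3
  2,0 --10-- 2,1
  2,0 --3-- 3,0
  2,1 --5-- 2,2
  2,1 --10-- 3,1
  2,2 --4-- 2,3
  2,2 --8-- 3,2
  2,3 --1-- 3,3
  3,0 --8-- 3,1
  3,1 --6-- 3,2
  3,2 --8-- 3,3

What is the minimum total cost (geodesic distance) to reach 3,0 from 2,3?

Shortest path: 2,3 → 2,2 → 1,2 → 1,1 → 1,0 → 2,0 → 3,0, total weight = 15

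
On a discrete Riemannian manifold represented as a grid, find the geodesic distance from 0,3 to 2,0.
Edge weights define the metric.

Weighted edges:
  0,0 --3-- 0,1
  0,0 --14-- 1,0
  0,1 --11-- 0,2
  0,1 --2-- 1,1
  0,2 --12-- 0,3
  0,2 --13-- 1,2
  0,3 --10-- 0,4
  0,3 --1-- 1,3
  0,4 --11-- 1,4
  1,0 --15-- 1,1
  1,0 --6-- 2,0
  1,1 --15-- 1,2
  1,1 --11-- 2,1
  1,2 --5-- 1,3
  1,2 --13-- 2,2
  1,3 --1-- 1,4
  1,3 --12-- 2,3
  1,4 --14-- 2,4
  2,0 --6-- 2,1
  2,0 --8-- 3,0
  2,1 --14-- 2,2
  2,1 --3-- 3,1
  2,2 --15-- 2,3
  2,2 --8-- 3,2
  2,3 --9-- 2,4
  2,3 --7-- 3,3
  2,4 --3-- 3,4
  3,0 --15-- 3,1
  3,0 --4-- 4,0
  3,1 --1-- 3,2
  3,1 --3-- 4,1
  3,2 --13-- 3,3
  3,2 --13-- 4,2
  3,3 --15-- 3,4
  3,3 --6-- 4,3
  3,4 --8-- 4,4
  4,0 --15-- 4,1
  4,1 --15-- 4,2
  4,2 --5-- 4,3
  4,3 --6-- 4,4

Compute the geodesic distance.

Shortest path: 0,3 → 1,3 → 1,2 → 2,2 → 3,2 → 3,1 → 2,1 → 2,0, total weight = 37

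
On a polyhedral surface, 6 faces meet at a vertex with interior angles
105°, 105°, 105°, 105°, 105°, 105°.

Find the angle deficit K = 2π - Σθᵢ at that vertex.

Sum of angles = 630°. K = 360° - 630° = -270°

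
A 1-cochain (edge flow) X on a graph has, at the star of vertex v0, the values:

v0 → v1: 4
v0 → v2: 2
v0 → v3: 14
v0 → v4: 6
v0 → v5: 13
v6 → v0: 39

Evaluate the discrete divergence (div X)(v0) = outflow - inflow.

Divergence = sum of outgoing flows = 4 + 2 + 14 + 6 + 13 + (-39) = 0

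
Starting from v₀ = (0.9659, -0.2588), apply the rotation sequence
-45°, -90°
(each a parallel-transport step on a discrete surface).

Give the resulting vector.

Total rotation: (-45°) + (-90°) = -135°. Final vector: (-0.8660, -0.5000)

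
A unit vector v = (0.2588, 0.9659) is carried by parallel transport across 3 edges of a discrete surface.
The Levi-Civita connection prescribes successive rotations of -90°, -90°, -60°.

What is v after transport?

Total rotation: (-90°) + (-90°) + (-60°) = -240° ≡ 120° (mod 360°). Final vector: (-0.9659, -0.2588)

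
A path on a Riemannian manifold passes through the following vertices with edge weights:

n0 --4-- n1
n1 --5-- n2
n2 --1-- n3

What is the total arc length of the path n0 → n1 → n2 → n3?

Arc length = 4 + 5 + 1 = 10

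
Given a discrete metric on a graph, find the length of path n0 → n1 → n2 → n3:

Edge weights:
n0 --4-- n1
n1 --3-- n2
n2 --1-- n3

Arc length = 4 + 3 + 1 = 8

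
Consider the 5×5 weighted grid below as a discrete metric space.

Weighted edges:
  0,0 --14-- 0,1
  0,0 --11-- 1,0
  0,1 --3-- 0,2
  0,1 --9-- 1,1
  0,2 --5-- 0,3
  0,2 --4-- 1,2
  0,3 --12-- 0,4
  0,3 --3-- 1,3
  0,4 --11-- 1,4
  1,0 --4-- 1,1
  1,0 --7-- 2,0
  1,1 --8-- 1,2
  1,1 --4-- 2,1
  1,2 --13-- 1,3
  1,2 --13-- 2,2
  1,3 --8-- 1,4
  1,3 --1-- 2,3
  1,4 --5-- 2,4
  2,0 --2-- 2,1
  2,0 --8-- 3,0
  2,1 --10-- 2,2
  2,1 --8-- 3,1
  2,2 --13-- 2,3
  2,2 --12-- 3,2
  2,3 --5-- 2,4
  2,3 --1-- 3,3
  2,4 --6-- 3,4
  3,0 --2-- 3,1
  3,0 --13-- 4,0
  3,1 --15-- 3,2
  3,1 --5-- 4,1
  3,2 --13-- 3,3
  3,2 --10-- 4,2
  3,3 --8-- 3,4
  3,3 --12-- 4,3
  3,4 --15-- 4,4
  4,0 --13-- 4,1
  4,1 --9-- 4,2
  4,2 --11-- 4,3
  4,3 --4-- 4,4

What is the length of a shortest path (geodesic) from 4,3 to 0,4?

Shortest path: 4,3 → 3,3 → 2,3 → 1,3 → 0,3 → 0,4, total weight = 29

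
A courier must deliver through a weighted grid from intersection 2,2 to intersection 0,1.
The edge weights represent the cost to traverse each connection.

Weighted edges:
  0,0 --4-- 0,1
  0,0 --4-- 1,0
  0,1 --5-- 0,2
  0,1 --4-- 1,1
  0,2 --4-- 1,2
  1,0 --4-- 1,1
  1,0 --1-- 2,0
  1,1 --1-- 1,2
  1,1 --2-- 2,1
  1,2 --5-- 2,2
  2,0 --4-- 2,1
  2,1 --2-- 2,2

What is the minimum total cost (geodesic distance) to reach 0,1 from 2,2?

Shortest path: 2,2 → 2,1 → 1,1 → 0,1, total weight = 8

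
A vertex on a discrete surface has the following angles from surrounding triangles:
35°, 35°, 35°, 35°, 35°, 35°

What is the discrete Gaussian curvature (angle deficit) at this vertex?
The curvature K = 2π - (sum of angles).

Sum of angles = 210°. K = 360° - 210° = 150° = 5π/6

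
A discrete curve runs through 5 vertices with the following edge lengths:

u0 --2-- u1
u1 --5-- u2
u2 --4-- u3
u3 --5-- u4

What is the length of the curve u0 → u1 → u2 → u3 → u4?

Arc length = 2 + 5 + 4 + 5 = 16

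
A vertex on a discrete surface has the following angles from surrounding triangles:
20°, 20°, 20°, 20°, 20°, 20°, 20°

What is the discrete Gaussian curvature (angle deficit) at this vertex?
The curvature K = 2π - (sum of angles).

Sum of angles = 140°. K = 360° - 140° = 220° = 11π/9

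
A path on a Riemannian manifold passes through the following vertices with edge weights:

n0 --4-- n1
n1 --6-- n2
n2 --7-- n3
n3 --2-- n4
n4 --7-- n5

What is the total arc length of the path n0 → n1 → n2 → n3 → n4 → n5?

Arc length = 4 + 6 + 7 + 2 + 7 = 26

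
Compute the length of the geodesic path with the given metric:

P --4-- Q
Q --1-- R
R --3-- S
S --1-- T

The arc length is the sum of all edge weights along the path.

Arc length = 4 + 1 + 3 + 1 = 9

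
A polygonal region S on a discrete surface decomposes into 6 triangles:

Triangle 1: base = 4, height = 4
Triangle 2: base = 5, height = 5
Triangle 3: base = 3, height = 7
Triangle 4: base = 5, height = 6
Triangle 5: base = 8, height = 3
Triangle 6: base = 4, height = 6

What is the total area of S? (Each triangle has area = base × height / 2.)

(1/2)×4×4 + (1/2)×5×5 + (1/2)×3×7 + (1/2)×5×6 + (1/2)×8×3 + (1/2)×4×6 = 70.0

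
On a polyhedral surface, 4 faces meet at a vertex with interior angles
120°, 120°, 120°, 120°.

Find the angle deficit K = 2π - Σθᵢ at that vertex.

Sum of angles = 480°. K = 360° - 480° = -120°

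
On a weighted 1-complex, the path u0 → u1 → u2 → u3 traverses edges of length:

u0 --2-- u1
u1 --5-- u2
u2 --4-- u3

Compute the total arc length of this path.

Arc length = 2 + 5 + 4 = 11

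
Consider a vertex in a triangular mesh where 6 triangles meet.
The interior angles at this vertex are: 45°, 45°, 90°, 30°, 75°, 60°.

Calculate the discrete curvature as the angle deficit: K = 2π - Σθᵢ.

Sum of angles = 345°. K = 360° - 345° = 15°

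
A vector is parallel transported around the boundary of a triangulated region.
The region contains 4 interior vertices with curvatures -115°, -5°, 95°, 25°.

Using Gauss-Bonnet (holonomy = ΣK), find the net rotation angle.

Holonomy = total enclosed curvature = (-115°) + (-5°) + 95° + 25° = 0°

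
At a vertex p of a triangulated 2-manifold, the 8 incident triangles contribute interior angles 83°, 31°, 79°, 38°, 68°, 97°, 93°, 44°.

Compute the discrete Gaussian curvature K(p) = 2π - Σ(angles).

Sum of angles = 533°. K = 360° - 533° = -173° = -173π/180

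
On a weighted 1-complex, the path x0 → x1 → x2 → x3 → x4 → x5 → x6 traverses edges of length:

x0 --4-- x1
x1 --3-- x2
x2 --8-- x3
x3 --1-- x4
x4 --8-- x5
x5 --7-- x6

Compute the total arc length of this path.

Arc length = 4 + 3 + 8 + 1 + 8 + 7 = 31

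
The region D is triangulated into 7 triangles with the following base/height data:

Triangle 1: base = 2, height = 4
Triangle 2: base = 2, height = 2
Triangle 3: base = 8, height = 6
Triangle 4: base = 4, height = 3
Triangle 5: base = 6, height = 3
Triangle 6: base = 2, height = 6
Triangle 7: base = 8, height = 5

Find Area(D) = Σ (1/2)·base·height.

(1/2)×2×4 + (1/2)×2×2 + (1/2)×8×6 + (1/2)×4×3 + (1/2)×6×3 + (1/2)×2×6 + (1/2)×8×5 = 71.0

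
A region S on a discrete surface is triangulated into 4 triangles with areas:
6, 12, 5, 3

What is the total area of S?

6 + 12 + 5 + 3 = 26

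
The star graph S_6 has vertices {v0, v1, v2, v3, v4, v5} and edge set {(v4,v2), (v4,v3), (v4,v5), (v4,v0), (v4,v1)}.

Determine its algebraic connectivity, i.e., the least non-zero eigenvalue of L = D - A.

The star S_6 is the complete bipartite graph K_{1,5} (one hub of degree 5, 5 leaves of degree 1). The Laplacian spectrum of K_{p,q} is 0, p (multiplicity q−1), q (multiplicity p−1), p+q. With p = 1, q = 5: 0 once, 1 with multiplicity 4, and 6 once. (Check: trace L = sum of degrees = 10 = 4·1 + 6.)
Laplacian eigenvalues: [0.0, 1.0, 1.0, 1.0, 1.0, 6.0]. Algebraic connectivity (smallest non-zero eigenvalue) = 1.0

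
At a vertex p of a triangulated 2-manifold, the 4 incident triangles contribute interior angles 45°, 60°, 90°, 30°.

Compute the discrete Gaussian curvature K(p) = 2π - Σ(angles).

Sum of angles = 225°. K = 360° - 225° = 135° = 3π/4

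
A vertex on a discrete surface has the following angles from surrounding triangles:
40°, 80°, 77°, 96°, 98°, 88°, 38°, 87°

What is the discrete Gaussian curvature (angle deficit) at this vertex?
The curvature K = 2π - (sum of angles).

Sum of angles = 604°. K = 360° - 604° = -244° = -61π/45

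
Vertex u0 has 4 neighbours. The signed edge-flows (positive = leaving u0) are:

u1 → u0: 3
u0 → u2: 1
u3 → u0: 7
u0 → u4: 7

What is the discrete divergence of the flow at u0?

Divergence = sum of outgoing flows = (-3) + 1 + (-7) + 7 = -2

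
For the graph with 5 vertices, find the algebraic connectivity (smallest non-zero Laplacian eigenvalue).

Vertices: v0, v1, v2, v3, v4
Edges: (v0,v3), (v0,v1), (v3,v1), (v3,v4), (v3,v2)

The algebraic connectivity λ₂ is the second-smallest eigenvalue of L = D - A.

Degrees: deg(v0) = 2, deg(v1) = 2, deg(v2) = 1, deg(v3) = 4, deg(v4) = 1.
L = D − A with rows/columns ordered (v0, v1, v2, v3, v4):
  [ 2, -1,  0, -1,  0]
  [-1,  2,  0, -1,  0]
  [ 0,  0,  1, -1,  0]
  [-1, -1, -1,  4, -1]
  [ 0,  0,  0, -1,  1]
Characteristic polynomial: det(λI − L) = λ(λ − 1)²(λ − 3)(λ − 5).
Roots: λ = 0; (λ − 1) = 0 ⇒ λ = 1 (multiplicity 2); (λ − 3) = 0 ⇒ λ = 3; (λ − 5) = 0 ⇒ λ = 5.
(Check: the roots sum (with multiplicity) to 10, matching trace L = Σdeg = 2·5 = 10.)
Laplacian eigenvalues: [0.0, 1.0, 1.0, 3.0, 5.0]. Algebraic connectivity (smallest non-zero eigenvalue) = 1.0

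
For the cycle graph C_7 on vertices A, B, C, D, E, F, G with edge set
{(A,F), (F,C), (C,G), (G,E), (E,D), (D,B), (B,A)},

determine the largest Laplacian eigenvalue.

The cycle graph C_n has Laplacian eigenvalues λ_k = 2 − 2cos(2πk/n), k = 0, 1, …, n−1. Here n = 7:
k=0: 2 − 2cos(0) = 0.0; k=1: 2 − 2cos(2π/7) = 0.753; k=2: 2 − 2cos(4π/7) = 2.445; k=3: 2 − 2cos(6π/7) = 3.8019; k=4: 2 − 2cos(8π/7) = 3.8019; k=5: 2 − 2cos(10π/7) = 2.445; k=6: 2 − 2cos(12π/7) = 0.753.
Laplacian eigenvalues: [0.0, 0.753, 0.753, 2.445, 2.445, 3.8019, 3.8019]. Largest eigenvalue (spectral radius) = 3.8019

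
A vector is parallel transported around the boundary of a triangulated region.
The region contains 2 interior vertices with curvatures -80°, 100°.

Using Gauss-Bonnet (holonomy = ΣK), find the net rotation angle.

Holonomy = total enclosed curvature = (-80°) + 100° = 20°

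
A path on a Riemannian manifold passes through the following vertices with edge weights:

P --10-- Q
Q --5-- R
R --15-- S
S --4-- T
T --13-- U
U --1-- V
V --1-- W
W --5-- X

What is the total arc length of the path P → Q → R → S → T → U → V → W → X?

Arc length = 10 + 5 + 15 + 4 + 13 + 1 + 1 + 5 = 54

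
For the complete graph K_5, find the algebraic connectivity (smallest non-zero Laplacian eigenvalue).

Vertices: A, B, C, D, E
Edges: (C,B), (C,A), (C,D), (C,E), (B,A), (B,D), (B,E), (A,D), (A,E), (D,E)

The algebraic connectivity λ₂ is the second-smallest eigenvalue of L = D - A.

For the complete graph K_n, L = nI − J (J = all-ones matrix). J has eigenvalues n (once, eigenvector 𝟙) and 0 (multiplicity n−1), so L has eigenvalues 0 (once) and n (multiplicity n−1). Here n = 5: eigenvalue 0 once and 5 with multiplicity 4.
Laplacian eigenvalues: [0.0, 5.0, 5.0, 5.0, 5.0]. Algebraic connectivity (smallest non-zero eigenvalue) = 5.0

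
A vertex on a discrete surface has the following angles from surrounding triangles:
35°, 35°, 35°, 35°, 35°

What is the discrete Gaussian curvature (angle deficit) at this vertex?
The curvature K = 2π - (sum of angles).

Sum of angles = 175°. K = 360° - 175° = 185° = 37π/36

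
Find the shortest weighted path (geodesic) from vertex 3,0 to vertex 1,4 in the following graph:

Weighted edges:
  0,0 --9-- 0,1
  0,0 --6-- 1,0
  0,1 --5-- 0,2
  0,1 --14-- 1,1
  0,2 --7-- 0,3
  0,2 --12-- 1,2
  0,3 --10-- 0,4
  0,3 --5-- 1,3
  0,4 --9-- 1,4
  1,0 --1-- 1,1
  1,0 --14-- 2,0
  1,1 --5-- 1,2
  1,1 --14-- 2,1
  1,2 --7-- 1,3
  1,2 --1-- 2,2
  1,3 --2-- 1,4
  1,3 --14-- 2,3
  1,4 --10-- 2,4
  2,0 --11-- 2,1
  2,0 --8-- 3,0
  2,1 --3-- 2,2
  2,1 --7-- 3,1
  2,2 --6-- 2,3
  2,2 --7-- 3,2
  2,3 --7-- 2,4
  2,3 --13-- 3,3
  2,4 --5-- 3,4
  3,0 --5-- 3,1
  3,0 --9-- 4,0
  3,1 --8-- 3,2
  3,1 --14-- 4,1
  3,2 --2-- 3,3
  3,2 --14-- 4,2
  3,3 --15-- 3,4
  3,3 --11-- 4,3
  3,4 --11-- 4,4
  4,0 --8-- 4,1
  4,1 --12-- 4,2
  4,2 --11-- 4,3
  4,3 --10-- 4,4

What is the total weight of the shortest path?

Shortest path: 3,0 → 3,1 → 2,1 → 2,2 → 1,2 → 1,3 → 1,4, total weight = 25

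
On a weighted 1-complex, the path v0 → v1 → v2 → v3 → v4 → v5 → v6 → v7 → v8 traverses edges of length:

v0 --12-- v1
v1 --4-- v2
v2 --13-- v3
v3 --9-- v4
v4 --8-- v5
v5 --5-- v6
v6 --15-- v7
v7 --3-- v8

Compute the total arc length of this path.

Arc length = 12 + 4 + 13 + 9 + 8 + 5 + 15 + 3 = 69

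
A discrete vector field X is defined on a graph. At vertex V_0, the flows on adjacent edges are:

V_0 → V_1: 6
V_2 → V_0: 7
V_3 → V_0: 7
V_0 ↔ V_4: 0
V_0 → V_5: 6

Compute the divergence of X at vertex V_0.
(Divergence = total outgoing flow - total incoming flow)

Divergence = sum of outgoing flows = 6 + (-7) + (-7) + 0 + 6 = -2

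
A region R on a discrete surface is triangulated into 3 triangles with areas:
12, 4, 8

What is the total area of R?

12 + 4 + 8 = 24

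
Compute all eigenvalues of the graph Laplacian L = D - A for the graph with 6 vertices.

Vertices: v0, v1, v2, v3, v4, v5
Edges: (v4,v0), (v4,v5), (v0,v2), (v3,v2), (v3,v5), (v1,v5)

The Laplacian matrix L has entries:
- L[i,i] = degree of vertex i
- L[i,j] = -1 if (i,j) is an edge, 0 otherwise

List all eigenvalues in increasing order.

Degrees: deg(v0) = 2, deg(v1) = 1, deg(v2) = 2, deg(v3) = 2, deg(v4) = 2, deg(v5) = 3.
L = D − A with rows/columns ordered (v0, v1, v2, v3, v4, v5):
  [ 2,  0, -1,  0, -1,  0]
  [ 0,  1,  0,  0,  0, -1]
  [-1,  0,  2, -1,  0,  0]
  [ 0,  0, -1,  2,  0, -1]
  [-1,  0,  0,  0,  2, -1]
  [ 0, -1,  0, -1, -1,  3]
Characteristic polynomial: det(λI − L) = λ(λ² − 5λ + 3)(λ² − 5λ + 5)(λ − 2).
Roots: λ = 0; (λ² − 5λ + 3) = 0 ⇒ λ = (5 ± √13)/2 ≈ 0.6972, 4.3028; (λ² − 5λ + 5) = 0 ⇒ λ = (5 ± √5)/2 ≈ 1.382, 3.618; (λ − 2) = 0 ⇒ λ = 2.
(Check: the roots sum (with multiplicity) to 12, matching trace L = Σdeg = 2·6 = 12.)
Laplacian eigenvalues (increasing order): [0.0, 0.6972, 1.382, 2.0, 3.618, 4.3028]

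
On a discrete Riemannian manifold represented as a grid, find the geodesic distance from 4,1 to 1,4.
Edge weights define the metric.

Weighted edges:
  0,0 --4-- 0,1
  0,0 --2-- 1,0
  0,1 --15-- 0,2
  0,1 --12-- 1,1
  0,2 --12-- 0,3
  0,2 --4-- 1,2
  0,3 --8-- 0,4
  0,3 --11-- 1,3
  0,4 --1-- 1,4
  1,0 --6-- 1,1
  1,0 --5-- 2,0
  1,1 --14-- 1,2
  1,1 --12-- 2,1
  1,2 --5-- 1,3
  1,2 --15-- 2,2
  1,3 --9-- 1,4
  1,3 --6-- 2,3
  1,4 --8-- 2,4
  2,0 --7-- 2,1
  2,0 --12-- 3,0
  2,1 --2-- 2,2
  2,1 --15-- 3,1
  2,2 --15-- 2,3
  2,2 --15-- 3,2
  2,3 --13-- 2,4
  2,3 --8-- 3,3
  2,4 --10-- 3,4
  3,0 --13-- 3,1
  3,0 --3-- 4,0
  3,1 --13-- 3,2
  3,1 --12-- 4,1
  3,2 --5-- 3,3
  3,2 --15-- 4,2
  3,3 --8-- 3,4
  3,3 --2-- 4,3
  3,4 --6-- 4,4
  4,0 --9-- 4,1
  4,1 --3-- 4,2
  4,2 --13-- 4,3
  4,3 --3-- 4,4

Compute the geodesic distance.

Shortest path: 4,1 → 4,2 → 4,3 → 3,3 → 2,3 → 1,3 → 1,4, total weight = 41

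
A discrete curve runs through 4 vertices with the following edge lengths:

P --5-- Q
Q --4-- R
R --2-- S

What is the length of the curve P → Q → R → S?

Arc length = 5 + 4 + 2 = 11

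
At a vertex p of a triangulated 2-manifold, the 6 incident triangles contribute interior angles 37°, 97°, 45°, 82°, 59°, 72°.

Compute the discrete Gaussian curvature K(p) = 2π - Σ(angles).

Sum of angles = 392°. K = 360° - 392° = -32° = -8π/45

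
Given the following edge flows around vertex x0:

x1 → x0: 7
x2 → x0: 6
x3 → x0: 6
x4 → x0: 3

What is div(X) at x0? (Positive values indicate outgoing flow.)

Divergence = sum of outgoing flows = (-7) + (-6) + (-6) + (-3) = -22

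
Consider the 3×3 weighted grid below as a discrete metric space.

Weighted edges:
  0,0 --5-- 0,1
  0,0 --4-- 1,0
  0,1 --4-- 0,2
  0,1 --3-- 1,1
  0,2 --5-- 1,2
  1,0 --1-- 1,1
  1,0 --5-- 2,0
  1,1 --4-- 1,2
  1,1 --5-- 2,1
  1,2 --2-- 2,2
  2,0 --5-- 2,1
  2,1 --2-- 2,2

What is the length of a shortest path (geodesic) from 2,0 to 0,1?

Shortest path: 2,0 → 1,0 → 1,1 → 0,1, total weight = 9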